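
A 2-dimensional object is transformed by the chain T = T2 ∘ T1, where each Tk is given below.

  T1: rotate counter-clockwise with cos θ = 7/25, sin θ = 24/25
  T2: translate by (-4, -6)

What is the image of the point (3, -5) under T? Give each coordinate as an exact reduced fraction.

T(p) = (41/25, -113/25)

T1 rotate counter-clockwise with cos θ = 7/25, sin θ = 24/25: (3, -5) → (141/25, 37/25)
T2 translate by (-4, -6): (141/25, 37/25) → (41/25, -113/25)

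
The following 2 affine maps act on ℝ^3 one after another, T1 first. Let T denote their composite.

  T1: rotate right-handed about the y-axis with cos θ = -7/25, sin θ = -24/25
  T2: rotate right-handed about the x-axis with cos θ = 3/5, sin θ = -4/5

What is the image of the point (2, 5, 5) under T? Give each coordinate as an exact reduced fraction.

T1 rotate right-handed about the y-axis with cos θ = -7/25, sin θ = -24/25: (2, 5, 5) → (-134/25, 5, 13/25)
T2 rotate right-handed about the x-axis with cos θ = 3/5, sin θ = -4/5: (-134/25, 5, 13/25) → (-134/25, 427/125, -461/125)

T(p) = (-134/25, 427/125, -461/125)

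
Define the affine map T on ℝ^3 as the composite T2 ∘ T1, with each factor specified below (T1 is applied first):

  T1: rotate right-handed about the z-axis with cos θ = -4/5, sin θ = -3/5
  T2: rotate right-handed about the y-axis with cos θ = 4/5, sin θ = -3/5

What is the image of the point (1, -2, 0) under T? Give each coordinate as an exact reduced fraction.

T1 rotate right-handed about the z-axis with cos θ = -4/5, sin θ = -3/5: (1, -2, 0) → (-2, 1, 0)
T2 rotate right-handed about the y-axis with cos θ = 4/5, sin θ = -3/5: (-2, 1, 0) → (-8/5, 1, -6/5)

T(p) = (-8/5, 1, -6/5)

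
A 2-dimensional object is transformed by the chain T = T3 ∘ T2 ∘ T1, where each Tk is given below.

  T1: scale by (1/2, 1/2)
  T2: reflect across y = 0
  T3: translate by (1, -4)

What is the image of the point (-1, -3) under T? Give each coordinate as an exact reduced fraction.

T(p) = (1/2, -5/2)

T1 scale by (1/2, 1/2): (-1, -3) → (-1/2, -3/2)
T2 reflect across y = 0: (-1/2, -3/2) → (-1/2, 3/2)
T3 translate by (1, -4): (-1/2, 3/2) → (1/2, -5/2)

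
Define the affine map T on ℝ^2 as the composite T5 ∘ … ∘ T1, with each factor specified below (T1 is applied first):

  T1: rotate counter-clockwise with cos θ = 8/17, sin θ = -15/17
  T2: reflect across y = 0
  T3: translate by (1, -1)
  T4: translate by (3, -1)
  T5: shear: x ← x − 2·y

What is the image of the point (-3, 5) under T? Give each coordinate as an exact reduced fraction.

T(p) = (21, -7)

T1 rotate counter-clockwise with cos θ = 8/17, sin θ = -15/17: (-3, 5) → (3, 5)
T2 reflect across y = 0: (3, 5) → (3, -5)
T3 translate by (1, -1): (3, -5) → (4, -6)
T4 translate by (3, -1): (4, -6) → (7, -7)
T5 shear: x ← x − 2·y: (7, -7) → (21, -7)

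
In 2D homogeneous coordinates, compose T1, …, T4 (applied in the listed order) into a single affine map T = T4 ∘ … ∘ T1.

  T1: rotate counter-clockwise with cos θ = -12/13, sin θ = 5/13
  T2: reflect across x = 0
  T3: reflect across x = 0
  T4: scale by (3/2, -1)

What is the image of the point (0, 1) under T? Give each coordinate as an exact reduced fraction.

T1 rotate counter-clockwise with cos θ = -12/13, sin θ = 5/13: (0, 1) → (-5/13, -12/13)
T2 reflect across x = 0: (-5/13, -12/13) → (5/13, -12/13)
T3 reflect across x = 0: (5/13, -12/13) → (-5/13, -12/13)
T4 scale by (3/2, -1): (-5/13, -12/13) → (-15/26, 12/13)

T(p) = (-15/26, 12/13)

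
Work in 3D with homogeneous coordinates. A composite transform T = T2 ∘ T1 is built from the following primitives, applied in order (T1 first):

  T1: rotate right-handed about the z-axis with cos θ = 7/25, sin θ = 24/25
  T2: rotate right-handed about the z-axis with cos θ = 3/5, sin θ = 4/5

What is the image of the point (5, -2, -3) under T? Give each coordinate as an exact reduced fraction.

T1 rotate right-handed about the z-axis with cos θ = 7/25, sin θ = 24/25: (5, -2, -3) → (83/25, 106/25, -3)
T2 rotate right-handed about the z-axis with cos θ = 3/5, sin θ = 4/5: (83/25, 106/25, -3) → (-7/5, 26/5, -3)

T(p) = (-7/5, 26/5, -3)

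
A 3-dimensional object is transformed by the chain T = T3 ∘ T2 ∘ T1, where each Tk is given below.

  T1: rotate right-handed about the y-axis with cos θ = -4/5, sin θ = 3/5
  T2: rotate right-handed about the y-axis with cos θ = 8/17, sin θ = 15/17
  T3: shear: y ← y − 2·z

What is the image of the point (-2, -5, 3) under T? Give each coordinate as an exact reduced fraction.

T1 rotate right-handed about the y-axis with cos θ = -4/5, sin θ = 3/5: (-2, -5, 3) → (17/5, -5, -6/5)
T2 rotate right-handed about the y-axis with cos θ = 8/17, sin θ = 15/17: (17/5, -5, -6/5) → (46/85, -5, -303/85)
T3 shear: y ← y − 2·z: (46/85, -5, -303/85) → (46/85, 181/85, -303/85)

T(p) = (46/85, 181/85, -303/85)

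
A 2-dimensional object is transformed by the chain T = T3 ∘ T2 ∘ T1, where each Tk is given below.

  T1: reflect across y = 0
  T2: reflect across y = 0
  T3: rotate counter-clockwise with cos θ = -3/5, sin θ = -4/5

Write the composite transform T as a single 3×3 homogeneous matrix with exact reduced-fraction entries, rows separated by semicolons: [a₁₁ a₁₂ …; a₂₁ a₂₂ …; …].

T1 = [1 0 0; 0 -1 0; 0 0 1]
T2·T1 = [1 0 0; 0 1 0; 0 0 1]
T3·…·T1 = [-3/5 4/5 0; -4/5 -3/5 0; 0 0 1]

T = [-3/5 4/5 0; -4/5 -3/5 0; 0 0 1]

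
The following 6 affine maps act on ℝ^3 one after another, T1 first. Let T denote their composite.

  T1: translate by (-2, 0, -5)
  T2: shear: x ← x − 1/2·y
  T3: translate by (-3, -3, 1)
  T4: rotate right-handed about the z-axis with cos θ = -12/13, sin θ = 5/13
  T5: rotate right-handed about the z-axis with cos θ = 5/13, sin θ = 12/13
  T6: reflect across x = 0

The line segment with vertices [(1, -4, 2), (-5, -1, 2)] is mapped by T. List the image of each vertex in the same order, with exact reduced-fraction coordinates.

image vertices: (593/169, 1078/169, -2), (-664/169, 3221/338, -2)

T1 translate by (-2, 0, -5): (1, -4, 2) → (-1, -4, -3); (-5, -1, 2) → (-7, -1, -3)
T2 shear: x ← x − 1/2·y: (-1, -4, -3) → (1, -4, -3); (-7, -1, -3) → (-13/2, -1, -3)
T3 translate by (-3, -3, 1): (1, -4, -3) → (-2, -7, -2); (-13/2, -1, -3) → (-19/2, -4, -2)
T4 rotate right-handed about the z-axis with cos θ = -12/13, sin θ = 5/13: (-2, -7, -2) → (59/13, 74/13, -2); (-19/2, -4, -2) → (134/13, 1/26, -2)
T5 rotate right-handed about the z-axis with cos θ = 5/13, sin θ = 12/13: (59/13, 74/13, -2) → (-593/169, 1078/169, -2); (134/13, 1/26, -2) → (664/169, 3221/338, -2)
T6 reflect across x = 0: (-593/169, 1078/169, -2) → (593/169, 1078/169, -2); (664/169, 3221/338, -2) → (-664/169, 3221/338, -2)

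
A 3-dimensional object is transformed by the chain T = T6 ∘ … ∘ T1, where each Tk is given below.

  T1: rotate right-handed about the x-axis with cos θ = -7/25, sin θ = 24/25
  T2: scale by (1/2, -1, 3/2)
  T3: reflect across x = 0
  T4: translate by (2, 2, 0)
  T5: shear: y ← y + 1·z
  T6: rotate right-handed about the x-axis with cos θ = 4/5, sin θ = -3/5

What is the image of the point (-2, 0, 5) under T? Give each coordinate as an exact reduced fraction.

T1 rotate right-handed about the x-axis with cos θ = -7/25, sin θ = 24/25: (-2, 0, 5) → (-2, -24/5, -7/5)
T2 scale by (1/2, -1, 3/2): (-2, -24/5, -7/5) → (-1, 24/5, -21/10)
T3 reflect across x = 0: (-1, 24/5, -21/10) → (1, 24/5, -21/10)
T4 translate by (2, 2, 0): (1, 24/5, -21/10) → (3, 34/5, -21/10)
T5 shear: y ← y + 1·z: (3, 34/5, -21/10) → (3, 47/10, -21/10)
T6 rotate right-handed about the x-axis with cos θ = 4/5, sin θ = -3/5: (3, 47/10, -21/10) → (3, 5/2, -9/2)

T(p) = (3, 5/2, -9/2)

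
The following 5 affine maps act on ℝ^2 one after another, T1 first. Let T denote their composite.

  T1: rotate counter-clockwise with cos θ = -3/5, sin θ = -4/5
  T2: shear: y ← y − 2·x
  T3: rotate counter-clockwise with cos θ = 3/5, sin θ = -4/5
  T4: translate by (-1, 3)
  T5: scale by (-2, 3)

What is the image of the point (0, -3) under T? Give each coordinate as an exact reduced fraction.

T(p) = (-142/25, 666/25)

T1 rotate counter-clockwise with cos θ = -3/5, sin θ = -4/5: (0, -3) → (-12/5, 9/5)
T2 shear: y ← y − 2·x: (-12/5, 9/5) → (-12/5, 33/5)
T3 rotate counter-clockwise with cos θ = 3/5, sin θ = -4/5: (-12/5, 33/5) → (96/25, 147/25)
T4 translate by (-1, 3): (96/25, 147/25) → (71/25, 222/25)
T5 scale by (-2, 3): (71/25, 222/25) → (-142/25, 666/25)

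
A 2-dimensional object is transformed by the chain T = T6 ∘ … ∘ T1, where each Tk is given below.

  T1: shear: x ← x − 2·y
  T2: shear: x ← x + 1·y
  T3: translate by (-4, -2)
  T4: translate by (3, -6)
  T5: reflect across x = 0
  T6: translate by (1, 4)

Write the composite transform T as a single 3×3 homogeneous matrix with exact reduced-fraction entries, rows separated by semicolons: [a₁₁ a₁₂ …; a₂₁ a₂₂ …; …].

T1 = [1 -2 0; 0 1 0; 0 0 1]
T2·T1 = [1 -1 0; 0 1 0; 0 0 1]
T3·…·T1 = [1 -1 -4; 0 1 -2; 0 0 1]
T4·…·T1 = [1 -1 -1; 0 1 -8; 0 0 1]
T5·…·T1 = [-1 1 1; 0 1 -8; 0 0 1]
T6·…·T1 = [-1 1 2; 0 1 -4; 0 0 1]

T = [-1 1 2; 0 1 -4; 0 0 1]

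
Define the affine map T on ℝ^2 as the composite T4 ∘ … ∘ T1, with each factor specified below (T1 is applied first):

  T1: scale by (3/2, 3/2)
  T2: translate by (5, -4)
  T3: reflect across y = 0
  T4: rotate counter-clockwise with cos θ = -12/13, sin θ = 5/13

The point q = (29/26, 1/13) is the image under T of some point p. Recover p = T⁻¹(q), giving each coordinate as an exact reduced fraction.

T1 = [3/2 0 0; 0 3/2 0; 0 0 1]
T2·T1 = [3/2 0 5; 0 3/2 -4; 0 0 1]
T3·…·T1 = [3/2 0 5; 0 -3/2 4; 0 0 1]
T4·…·T1 = [-18/13 15/26 -80/13; 15/26 18/13 -23/13; 0 0 1]
det M = -9/4; M⁻¹ = [-8/13 10/39 -10/3; 10/39 8/13 8/3; 0 0 1]
M⁻¹ · (29/26, 1/13)ᵀ = (-4, 3)ᵀ

p = (-4, 3)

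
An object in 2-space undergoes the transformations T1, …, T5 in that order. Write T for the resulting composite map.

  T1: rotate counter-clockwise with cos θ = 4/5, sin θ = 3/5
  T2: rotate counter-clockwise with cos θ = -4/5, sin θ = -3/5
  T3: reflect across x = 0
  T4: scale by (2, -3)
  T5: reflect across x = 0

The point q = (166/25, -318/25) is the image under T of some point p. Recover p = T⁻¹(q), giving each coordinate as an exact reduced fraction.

p = (-5, 2)

T1 = [4/5 -3/5 0; 3/5 4/5 0; 0 0 1]
T2·T1 = [-7/25 24/25 0; -24/25 -7/25 0; 0 0 1]
T3·…·T1 = [7/25 -24/25 0; -24/25 -7/25 0; 0 0 1]
T4·…·T1 = [14/25 -48/25 0; 72/25 21/25 0; 0 0 1]
T5·…·T1 = [-14/25 48/25 0; 72/25 21/25 0; 0 0 1]
det M = -6; M⁻¹ = [-7/50 8/25 0; 12/25 7/75 0; 0 0 1]
M⁻¹ · (166/25, -318/25)ᵀ = (-5, 2)ᵀ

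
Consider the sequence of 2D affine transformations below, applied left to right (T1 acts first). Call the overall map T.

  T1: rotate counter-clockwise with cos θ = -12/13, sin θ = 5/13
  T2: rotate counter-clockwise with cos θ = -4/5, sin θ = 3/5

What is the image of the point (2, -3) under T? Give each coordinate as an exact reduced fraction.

T1 rotate counter-clockwise with cos θ = -12/13, sin θ = 5/13: (2, -3) → (-9/13, 46/13)
T2 rotate counter-clockwise with cos θ = -4/5, sin θ = 3/5: (-9/13, 46/13) → (-102/65, -211/65)

T(p) = (-102/65, -211/65)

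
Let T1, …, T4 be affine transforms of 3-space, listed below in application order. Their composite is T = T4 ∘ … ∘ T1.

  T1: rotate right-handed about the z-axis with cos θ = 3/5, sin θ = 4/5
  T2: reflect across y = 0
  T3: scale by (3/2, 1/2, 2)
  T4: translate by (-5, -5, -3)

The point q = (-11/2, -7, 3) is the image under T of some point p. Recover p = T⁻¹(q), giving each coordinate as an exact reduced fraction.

p = (3, 8/3, 3)

T1 = [3/5 -4/5 0 0; 4/5 3/5 0 0; 0 0 1 0; 0 0 0 1]
T2·T1 = [3/5 -4/5 0 0; -4/5 -3/5 0 0; 0 0 1 0; 0 0 0 1]
T3·…·T1 = [9/10 -6/5 0 0; -2/5 -3/10 0 0; 0 0 2 0; 0 0 0 1]
T4·…·T1 = [9/10 -6/5 0 -5; -2/5 -3/10 0 -5; 0 0 2 -3; 0 0 0 1]
det M = -3/2; M⁻¹ = [2/5 -8/5 0 -6; -8/15 -6/5 0 -26/3; 0 0 1/2 3/2; 0 0 0 1]
M⁻¹ · (-11/2, -7, 3)ᵀ = (3, 8/3, 3)ᵀ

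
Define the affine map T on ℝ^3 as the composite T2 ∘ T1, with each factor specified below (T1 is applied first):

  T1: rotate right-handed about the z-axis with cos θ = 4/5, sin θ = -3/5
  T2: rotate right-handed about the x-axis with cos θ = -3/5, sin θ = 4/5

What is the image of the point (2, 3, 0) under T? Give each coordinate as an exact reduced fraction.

T(p) = (17/5, -18/25, 24/25)

T1 rotate right-handed about the z-axis with cos θ = 4/5, sin θ = -3/5: (2, 3, 0) → (17/5, 6/5, 0)
T2 rotate right-handed about the x-axis with cos θ = -3/5, sin θ = 4/5: (17/5, 6/5, 0) → (17/5, -18/25, 24/25)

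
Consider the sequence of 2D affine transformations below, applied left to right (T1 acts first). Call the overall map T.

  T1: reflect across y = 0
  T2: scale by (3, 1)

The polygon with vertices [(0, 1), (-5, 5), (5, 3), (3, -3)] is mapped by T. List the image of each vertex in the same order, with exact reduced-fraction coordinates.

image vertices: (0, -1), (-15, -5), (15, -3), (9, 3)

T1 reflect across y = 0: (0, 1) → (0, -1); (-5, 5) → (-5, -5); (5, 3) → (5, -3); (3, -3) → (3, 3)
T2 scale by (3, 1): (0, -1) → (0, -1); (-5, -5) → (-15, -5); (5, -3) → (15, -3); (3, 3) → (9, 3)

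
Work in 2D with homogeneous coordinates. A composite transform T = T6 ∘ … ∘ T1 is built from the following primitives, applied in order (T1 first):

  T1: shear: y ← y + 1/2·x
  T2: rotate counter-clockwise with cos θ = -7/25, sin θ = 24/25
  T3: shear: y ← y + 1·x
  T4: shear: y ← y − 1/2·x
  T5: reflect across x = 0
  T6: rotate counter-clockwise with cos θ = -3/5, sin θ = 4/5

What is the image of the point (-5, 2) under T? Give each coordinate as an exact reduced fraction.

T1 shear: y ← y + 1/2·x: (-5, 2) → (-5, -1/2)
T2 rotate counter-clockwise with cos θ = -7/25, sin θ = 24/25: (-5, -1/2) → (47/25, -233/50)
T3 shear: y ← y + 1·x: (47/25, -233/50) → (47/25, -139/50)
T4 shear: y ← y − 1/2·x: (47/25, -139/50) → (47/25, -93/25)
T5 reflect across x = 0: (47/25, -93/25) → (-47/25, -93/25)
T6 rotate counter-clockwise with cos θ = -3/5, sin θ = 4/5: (-47/25, -93/25) → (513/125, 91/125)

T(p) = (513/125, 91/125)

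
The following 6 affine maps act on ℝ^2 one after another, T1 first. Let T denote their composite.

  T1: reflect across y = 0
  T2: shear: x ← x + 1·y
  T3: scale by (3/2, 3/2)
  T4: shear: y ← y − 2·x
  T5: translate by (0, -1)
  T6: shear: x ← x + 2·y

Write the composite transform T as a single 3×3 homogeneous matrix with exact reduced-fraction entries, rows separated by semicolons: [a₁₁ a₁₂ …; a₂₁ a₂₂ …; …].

T = [-9/2 3/2 -2; -3 3/2 -1; 0 0 1]

T1 = [1 0 0; 0 -1 0; 0 0 1]
T2·T1 = [1 -1 0; 0 -1 0; 0 0 1]
T3·…·T1 = [3/2 -3/2 0; 0 -3/2 0; 0 0 1]
T4·…·T1 = [3/2 -3/2 0; -3 3/2 0; 0 0 1]
T5·…·T1 = [3/2 -3/2 0; -3 3/2 -1; 0 0 1]
T6·…·T1 = [-9/2 3/2 -2; -3 3/2 -1; 0 0 1]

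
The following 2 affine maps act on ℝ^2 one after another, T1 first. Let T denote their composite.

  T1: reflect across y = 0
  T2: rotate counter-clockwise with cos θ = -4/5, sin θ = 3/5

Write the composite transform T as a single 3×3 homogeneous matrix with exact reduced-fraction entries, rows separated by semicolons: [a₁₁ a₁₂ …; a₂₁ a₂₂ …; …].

T1 = [1 0 0; 0 -1 0; 0 0 1]
T2·T1 = [-4/5 3/5 0; 3/5 4/5 0; 0 0 1]

T = [-4/5 3/5 0; 3/5 4/5 0; 0 0 1]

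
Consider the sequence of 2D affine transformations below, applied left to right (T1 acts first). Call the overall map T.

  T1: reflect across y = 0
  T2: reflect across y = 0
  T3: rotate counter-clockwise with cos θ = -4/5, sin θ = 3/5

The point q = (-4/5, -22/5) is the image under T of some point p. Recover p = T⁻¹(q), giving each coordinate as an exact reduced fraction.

T1 = [1 0 0; 0 -1 0; 0 0 1]
T2·T1 = [1 0 0; 0 1 0; 0 0 1]
T3·…·T1 = [-4/5 -3/5 0; 3/5 -4/5 0; 0 0 1]
det M = 1; M⁻¹ = [-4/5 3/5 0; -3/5 -4/5 0; 0 0 1]
M⁻¹ · (-4/5, -22/5)ᵀ = (-2, 4)ᵀ

p = (-2, 4)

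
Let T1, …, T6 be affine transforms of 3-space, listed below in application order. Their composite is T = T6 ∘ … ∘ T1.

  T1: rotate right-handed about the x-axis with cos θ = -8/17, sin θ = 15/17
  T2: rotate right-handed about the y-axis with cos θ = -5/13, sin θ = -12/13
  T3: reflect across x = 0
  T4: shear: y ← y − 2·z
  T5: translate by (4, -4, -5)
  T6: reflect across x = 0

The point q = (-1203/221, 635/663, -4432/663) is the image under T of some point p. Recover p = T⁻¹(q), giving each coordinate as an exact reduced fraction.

p = (-1, 1, -7/3)

T1 = [1 0 0 0; 0 -8/17 -15/17 0; 0 15/17 -8/17 0; 0 0 0 1]
T2·T1 = [-5/13 -180/221 96/221 0; 0 -8/17 -15/17 0; 12/13 -75/221 40/221 0; 0 0 0 1]
T3·…·T1 = [5/13 180/221 -96/221 0; 0 -8/17 -15/17 0; 12/13 -75/221 40/221 0; 0 0 0 1]
T4·…·T1 = [5/13 180/221 -96/221 0; -24/13 46/221 -275/221 0; 12/13 -75/221 40/221 0; 0 0 0 1]
T5·…·T1 = [5/13 180/221 -96/221 4; -24/13 46/221 -275/221 -4; 12/13 -75/221 40/221 -5; 0 0 0 1]
T6·…·T1 = [-5/13 -180/221 96/221 -4; -24/13 46/221 -275/221 -4; 12/13 -75/221 40/221 -5; 0 0 0 1]
det M = 1; M⁻¹ = [-5/13 0 12/13 40/13; -180/221 -8/17 -283/221 -2551/221; 96/221 -15/17 -350/221 -2146/221; 0 0 0 1]
M⁻¹ · (-1203/221, 635/663, -4432/663)ᵀ = (-1, 1, -7/3)ᵀ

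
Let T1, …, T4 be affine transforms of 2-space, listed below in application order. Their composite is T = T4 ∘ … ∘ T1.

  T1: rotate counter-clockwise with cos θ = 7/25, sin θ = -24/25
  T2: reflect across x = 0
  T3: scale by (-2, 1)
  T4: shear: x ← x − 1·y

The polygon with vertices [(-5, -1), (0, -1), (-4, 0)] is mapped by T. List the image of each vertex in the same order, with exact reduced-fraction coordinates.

T1 rotate counter-clockwise with cos θ = 7/25, sin θ = -24/25: (-5, -1) → (-59/25, 113/25); (0, -1) → (-24/25, -7/25); (-4, 0) → (-28/25, 96/25)
T2 reflect across x = 0: (-59/25, 113/25) → (59/25, 113/25); (-24/25, -7/25) → (24/25, -7/25); (-28/25, 96/25) → (28/25, 96/25)
T3 scale by (-2, 1): (59/25, 113/25) → (-118/25, 113/25); (24/25, -7/25) → (-48/25, -7/25); (28/25, 96/25) → (-56/25, 96/25)
T4 shear: x ← x − 1·y: (-118/25, 113/25) → (-231/25, 113/25); (-48/25, -7/25) → (-41/25, -7/25); (-56/25, 96/25) → (-152/25, 96/25)

image vertices: (-231/25, 113/25), (-41/25, -7/25), (-152/25, 96/25)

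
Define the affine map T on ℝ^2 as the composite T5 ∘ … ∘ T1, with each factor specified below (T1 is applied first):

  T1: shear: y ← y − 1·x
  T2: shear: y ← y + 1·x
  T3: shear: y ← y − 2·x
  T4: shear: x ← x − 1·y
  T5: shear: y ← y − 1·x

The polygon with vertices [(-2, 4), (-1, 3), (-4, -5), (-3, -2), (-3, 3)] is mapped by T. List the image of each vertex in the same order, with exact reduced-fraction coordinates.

T1 shear: y ← y − 1·x: (-2, 4) → (-2, 6); (-1, 3) → (-1, 4); (-4, -5) → (-4, -1); (-3, -2) → (-3, 1); (-3, 3) → (-3, 6)
T2 shear: y ← y + 1·x: (-2, 6) → (-2, 4); (-1, 4) → (-1, 3); (-4, -1) → (-4, -5); (-3, 1) → (-3, -2); (-3, 6) → (-3, 3)
T3 shear: y ← y − 2·x: (-2, 4) → (-2, 8); (-1, 3) → (-1, 5); (-4, -5) → (-4, 3); (-3, -2) → (-3, 4); (-3, 3) → (-3, 9)
T4 shear: x ← x − 1·y: (-2, 8) → (-10, 8); (-1, 5) → (-6, 5); (-4, 3) → (-7, 3); (-3, 4) → (-7, 4); (-3, 9) → (-12, 9)
T5 shear: y ← y − 1·x: (-10, 8) → (-10, 18); (-6, 5) → (-6, 11); (-7, 3) → (-7, 10); (-7, 4) → (-7, 11); (-12, 9) → (-12, 21)

image vertices: (-10, 18), (-6, 11), (-7, 10), (-7, 11), (-12, 21)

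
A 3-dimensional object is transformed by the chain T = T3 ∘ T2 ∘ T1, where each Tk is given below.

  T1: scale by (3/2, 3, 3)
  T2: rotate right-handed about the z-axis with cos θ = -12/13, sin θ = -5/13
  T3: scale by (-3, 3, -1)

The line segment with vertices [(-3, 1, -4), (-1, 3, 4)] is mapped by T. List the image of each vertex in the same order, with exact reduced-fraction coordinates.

image vertices: (-207/13, -81/26, 12), (-189/13, -603/26, -12)

T1 scale by (3/2, 3, 3): (-3, 1, -4) → (-9/2, 3, -12); (-1, 3, 4) → (-3/2, 9, 12)
T2 rotate right-handed about the z-axis with cos θ = -12/13, sin θ = -5/13: (-9/2, 3, -12) → (69/13, -27/26, -12); (-3/2, 9, 12) → (63/13, -201/26, 12)
T3 scale by (-3, 3, -1): (69/13, -27/26, -12) → (-207/13, -81/26, 12); (63/13, -201/26, 12) → (-189/13, -603/26, -12)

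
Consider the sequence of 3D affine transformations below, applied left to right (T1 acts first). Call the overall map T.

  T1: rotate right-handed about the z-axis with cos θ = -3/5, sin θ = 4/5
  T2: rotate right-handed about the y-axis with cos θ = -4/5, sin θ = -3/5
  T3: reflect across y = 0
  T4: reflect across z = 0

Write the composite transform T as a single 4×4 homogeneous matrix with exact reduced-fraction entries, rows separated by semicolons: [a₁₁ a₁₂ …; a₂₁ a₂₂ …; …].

T1 = [-3/5 -4/5 0 0; 4/5 -3/5 0 0; 0 0 1 0; 0 0 0 1]
T2·T1 = [12/25 16/25 -3/5 0; 4/5 -3/5 0 0; -9/25 -12/25 -4/5 0; 0 0 0 1]
T3·…·T1 = [12/25 16/25 -3/5 0; -4/5 3/5 0 0; -9/25 -12/25 -4/5 0; 0 0 0 1]
T4·…·T1 = [12/25 16/25 -3/5 0; -4/5 3/5 0 0; 9/25 12/25 4/5 0; 0 0 0 1]

T = [12/25 16/25 -3/5 0; -4/5 3/5 0 0; 9/25 12/25 4/5 0; 0 0 0 1]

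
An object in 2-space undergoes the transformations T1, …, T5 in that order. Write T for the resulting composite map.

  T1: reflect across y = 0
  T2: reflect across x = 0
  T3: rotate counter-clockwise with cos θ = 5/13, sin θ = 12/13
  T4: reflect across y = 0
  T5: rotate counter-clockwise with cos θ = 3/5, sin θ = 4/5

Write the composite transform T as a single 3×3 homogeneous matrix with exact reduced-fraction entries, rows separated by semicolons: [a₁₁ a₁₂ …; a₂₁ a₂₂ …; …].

T = [-63/65 16/65 0; 16/65 63/65 0; 0 0 1]

T1 = [1 0 0; 0 -1 0; 0 0 1]
T2·T1 = [-1 0 0; 0 -1 0; 0 0 1]
T3·…·T1 = [-5/13 12/13 0; -12/13 -5/13 0; 0 0 1]
T4·…·T1 = [-5/13 12/13 0; 12/13 5/13 0; 0 0 1]
T5·…·T1 = [-63/65 16/65 0; 16/65 63/65 0; 0 0 1]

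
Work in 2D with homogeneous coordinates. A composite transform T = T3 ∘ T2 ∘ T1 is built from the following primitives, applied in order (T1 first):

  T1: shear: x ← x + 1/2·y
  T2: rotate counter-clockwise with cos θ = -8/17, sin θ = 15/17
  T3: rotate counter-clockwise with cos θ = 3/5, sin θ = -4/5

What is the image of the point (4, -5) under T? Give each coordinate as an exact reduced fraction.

T1 shear: x ← x + 1/2·y: (4, -5) → (3/2, -5)
T2 rotate counter-clockwise with cos θ = -8/17, sin θ = 15/17: (3/2, -5) → (63/17, 125/34)
T3 rotate counter-clockwise with cos θ = 3/5, sin θ = -4/5: (63/17, 125/34) → (439/85, -129/170)

T(p) = (439/85, -129/170)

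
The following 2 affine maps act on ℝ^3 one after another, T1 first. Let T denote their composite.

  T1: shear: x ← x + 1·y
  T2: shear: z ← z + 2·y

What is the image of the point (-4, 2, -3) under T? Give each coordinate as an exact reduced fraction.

T(p) = (-2, 2, 1)

T1 shear: x ← x + 1·y: (-4, 2, -3) → (-2, 2, -3)
T2 shear: z ← z + 2·y: (-2, 2, -3) → (-2, 2, 1)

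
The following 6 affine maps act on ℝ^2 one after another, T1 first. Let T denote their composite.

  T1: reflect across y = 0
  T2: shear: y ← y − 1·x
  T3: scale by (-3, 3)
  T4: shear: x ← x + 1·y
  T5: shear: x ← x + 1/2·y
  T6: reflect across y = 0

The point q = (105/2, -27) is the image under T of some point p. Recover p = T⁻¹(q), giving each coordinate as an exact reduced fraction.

T1 = [1 0 0; 0 -1 0; 0 0 1]
T2·T1 = [1 0 0; -1 -1 0; 0 0 1]
T3·…·T1 = [-3 0 0; -3 -3 0; 0 0 1]
T4·…·T1 = [-6 -3 0; -3 -3 0; 0 0 1]
T5·…·T1 = [-15/2 -9/2 0; -3 -3 0; 0 0 1]
T6·…·T1 = [-15/2 -9/2 0; 3 3 0; 0 0 1]
det M = -9; M⁻¹ = [-1/3 -1/2 0; 1/3 5/6 0; 0 0 1]
M⁻¹ · (105/2, -27)ᵀ = (-4, -5)ᵀ

p = (-4, -5)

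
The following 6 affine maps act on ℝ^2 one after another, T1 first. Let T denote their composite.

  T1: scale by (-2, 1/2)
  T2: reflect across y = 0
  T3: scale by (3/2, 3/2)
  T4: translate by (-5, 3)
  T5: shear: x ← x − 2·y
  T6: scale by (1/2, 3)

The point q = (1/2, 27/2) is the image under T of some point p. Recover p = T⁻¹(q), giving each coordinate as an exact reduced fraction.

p = (-5, -2)

T1 = [-2 0 0; 0 1/2 0; 0 0 1]
T2·T1 = [-2 0 0; 0 -1/2 0; 0 0 1]
T3·…·T1 = [-3 0 0; 0 -3/4 0; 0 0 1]
T4·…·T1 = [-3 0 -5; 0 -3/4 3; 0 0 1]
T5·…·T1 = [-3 3/2 -11; 0 -3/4 3; 0 0 1]
T6·…·T1 = [-3/2 3/4 -11/2; 0 -9/4 9; 0 0 1]
det M = 27/8; M⁻¹ = [-2/3 -2/9 -5/3; 0 -4/9 4; 0 0 1]
M⁻¹ · (1/2, 27/2)ᵀ = (-5, -2)ᵀ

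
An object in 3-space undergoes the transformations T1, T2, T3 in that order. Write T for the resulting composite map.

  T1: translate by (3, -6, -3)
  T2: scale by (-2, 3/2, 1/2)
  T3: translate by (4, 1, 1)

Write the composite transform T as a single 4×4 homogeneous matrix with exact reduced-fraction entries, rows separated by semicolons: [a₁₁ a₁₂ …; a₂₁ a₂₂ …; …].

T = [-2 0 0 -2; 0 3/2 0 -8; 0 0 1/2 -1/2; 0 0 0 1]

T1 = [1 0 0 3; 0 1 0 -6; 0 0 1 -3; 0 0 0 1]
T2·T1 = [-2 0 0 -6; 0 3/2 0 -9; 0 0 1/2 -3/2; 0 0 0 1]
T3·…·T1 = [-2 0 0 -2; 0 3/2 0 -8; 0 0 1/2 -1/2; 0 0 0 1]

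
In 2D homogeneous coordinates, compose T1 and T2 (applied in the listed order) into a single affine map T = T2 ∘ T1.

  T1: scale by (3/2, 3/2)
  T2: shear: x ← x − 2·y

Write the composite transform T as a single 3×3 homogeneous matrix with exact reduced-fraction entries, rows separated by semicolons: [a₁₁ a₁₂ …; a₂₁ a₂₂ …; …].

T = [3/2 -3 0; 0 3/2 0; 0 0 1]

T1 = [3/2 0 0; 0 3/2 0; 0 0 1]
T2·T1 = [3/2 -3 0; 0 3/2 0; 0 0 1]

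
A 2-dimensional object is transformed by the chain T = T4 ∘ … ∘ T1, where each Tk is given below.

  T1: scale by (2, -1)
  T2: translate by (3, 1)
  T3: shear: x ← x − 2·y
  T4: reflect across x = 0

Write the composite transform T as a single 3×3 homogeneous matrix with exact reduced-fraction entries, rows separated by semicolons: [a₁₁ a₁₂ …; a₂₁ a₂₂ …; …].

T1 = [2 0 0; 0 -1 0; 0 0 1]
T2·T1 = [2 0 3; 0 -1 1; 0 0 1]
T3·…·T1 = [2 2 1; 0 -1 1; 0 0 1]
T4·…·T1 = [-2 -2 -1; 0 -1 1; 0 0 1]

T = [-2 -2 -1; 0 -1 1; 0 0 1]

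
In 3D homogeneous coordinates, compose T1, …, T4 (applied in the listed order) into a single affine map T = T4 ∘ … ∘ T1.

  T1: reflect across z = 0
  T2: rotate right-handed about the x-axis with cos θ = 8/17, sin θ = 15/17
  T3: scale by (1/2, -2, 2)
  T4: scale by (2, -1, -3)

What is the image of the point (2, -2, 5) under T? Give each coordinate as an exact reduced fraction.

T(p) = (2, 118/17, 420/17)

T1 reflect across z = 0: (2, -2, 5) → (2, -2, -5)
T2 rotate right-handed about the x-axis with cos θ = 8/17, sin θ = 15/17: (2, -2, -5) → (2, 59/17, -70/17)
T3 scale by (1/2, -2, 2): (2, 59/17, -70/17) → (1, -118/17, -140/17)
T4 scale by (2, -1, -3): (1, -118/17, -140/17) → (2, 118/17, 420/17)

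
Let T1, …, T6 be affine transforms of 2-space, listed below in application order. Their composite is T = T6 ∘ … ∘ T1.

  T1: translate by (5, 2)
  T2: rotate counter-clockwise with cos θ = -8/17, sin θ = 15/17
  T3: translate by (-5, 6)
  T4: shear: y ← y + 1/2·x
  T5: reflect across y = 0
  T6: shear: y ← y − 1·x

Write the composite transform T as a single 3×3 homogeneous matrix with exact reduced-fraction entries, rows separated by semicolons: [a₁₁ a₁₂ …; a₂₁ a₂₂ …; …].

T = [-8/17 -15/17 -155/17; -3/17 61/34 143/34; 0 0 1]

T1 = [1 0 5; 0 1 2; 0 0 1]
T2·T1 = [-8/17 -15/17 -70/17; 15/17 -8/17 59/17; 0 0 1]
T3·…·T1 = [-8/17 -15/17 -155/17; 15/17 -8/17 161/17; 0 0 1]
T4·…·T1 = [-8/17 -15/17 -155/17; 11/17 -31/34 167/34; 0 0 1]
T5·…·T1 = [-8/17 -15/17 -155/17; -11/17 31/34 -167/34; 0 0 1]
T6·…·T1 = [-8/17 -15/17 -155/17; -3/17 61/34 143/34; 0 0 1]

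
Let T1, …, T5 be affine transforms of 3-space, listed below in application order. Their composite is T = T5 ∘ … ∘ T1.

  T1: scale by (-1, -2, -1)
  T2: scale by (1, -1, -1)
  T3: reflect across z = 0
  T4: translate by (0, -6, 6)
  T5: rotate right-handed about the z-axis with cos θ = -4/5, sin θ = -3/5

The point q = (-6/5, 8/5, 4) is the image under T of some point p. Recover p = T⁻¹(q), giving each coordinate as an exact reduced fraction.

T1 = [-1 0 0 0; 0 -2 0 0; 0 0 -1 0; 0 0 0 1]
T2·T1 = [-1 0 0 0; 0 2 0 0; 0 0 1 0; 0 0 0 1]
T3·…·T1 = [-1 0 0 0; 0 2 0 0; 0 0 -1 0; 0 0 0 1]
T4·…·T1 = [-1 0 0 0; 0 2 0 -6; 0 0 -1 6; 0 0 0 1]
T5·…·T1 = [4/5 6/5 0 -18/5; 3/5 -8/5 0 24/5; 0 0 -1 6; 0 0 0 1]
det M = 2; M⁻¹ = [4/5 3/5 0 0; 3/10 -2/5 0 3; 0 0 -1 6; 0 0 0 1]
M⁻¹ · (-6/5, 8/5, 4)ᵀ = (0, 2, 2)ᵀ

p = (0, 2, 2)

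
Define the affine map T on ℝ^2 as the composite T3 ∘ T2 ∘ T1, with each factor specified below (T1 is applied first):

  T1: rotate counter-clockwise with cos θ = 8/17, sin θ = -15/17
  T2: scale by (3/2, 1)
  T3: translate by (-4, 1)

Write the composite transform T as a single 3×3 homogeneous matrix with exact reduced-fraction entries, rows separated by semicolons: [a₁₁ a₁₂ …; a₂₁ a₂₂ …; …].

T1 = [8/17 15/17 0; -15/17 8/17 0; 0 0 1]
T2·T1 = [12/17 45/34 0; -15/17 8/17 0; 0 0 1]
T3·…·T1 = [12/17 45/34 -4; -15/17 8/17 1; 0 0 1]

T = [12/17 45/34 -4; -15/17 8/17 1; 0 0 1]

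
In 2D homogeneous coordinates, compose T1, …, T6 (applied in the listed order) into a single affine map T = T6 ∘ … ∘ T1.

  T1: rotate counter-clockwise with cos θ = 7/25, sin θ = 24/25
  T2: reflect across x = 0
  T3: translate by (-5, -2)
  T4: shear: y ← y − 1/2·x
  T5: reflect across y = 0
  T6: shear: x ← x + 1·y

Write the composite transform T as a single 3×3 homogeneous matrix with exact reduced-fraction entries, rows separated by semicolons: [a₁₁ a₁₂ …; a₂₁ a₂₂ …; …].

T = [-69/50 29/25 -11/2; -11/10 1/5 -1/2; 0 0 1]

T1 = [7/25 -24/25 0; 24/25 7/25 0; 0 0 1]
T2·T1 = [-7/25 24/25 0; 24/25 7/25 0; 0 0 1]
T3·…·T1 = [-7/25 24/25 -5; 24/25 7/25 -2; 0 0 1]
T4·…·T1 = [-7/25 24/25 -5; 11/10 -1/5 1/2; 0 0 1]
T5·…·T1 = [-7/25 24/25 -5; -11/10 1/5 -1/2; 0 0 1]
T6·…·T1 = [-69/50 29/25 -11/2; -11/10 1/5 -1/2; 0 0 1]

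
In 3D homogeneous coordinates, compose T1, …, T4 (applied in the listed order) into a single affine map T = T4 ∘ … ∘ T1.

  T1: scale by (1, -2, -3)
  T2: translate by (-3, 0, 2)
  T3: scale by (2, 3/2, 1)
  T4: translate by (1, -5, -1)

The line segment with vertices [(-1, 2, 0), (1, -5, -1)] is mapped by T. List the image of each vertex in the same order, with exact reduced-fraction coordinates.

T1 scale by (1, -2, -3): (-1, 2, 0) → (-1, -4, 0); (1, -5, -1) → (1, 10, 3)
T2 translate by (-3, 0, 2): (-1, -4, 0) → (-4, -4, 2); (1, 10, 3) → (-2, 10, 5)
T3 scale by (2, 3/2, 1): (-4, -4, 2) → (-8, -6, 2); (-2, 10, 5) → (-4, 15, 5)
T4 translate by (1, -5, -1): (-8, -6, 2) → (-7, -11, 1); (-4, 15, 5) → (-3, 10, 4)

image vertices: (-7, -11, 1), (-3, 10, 4)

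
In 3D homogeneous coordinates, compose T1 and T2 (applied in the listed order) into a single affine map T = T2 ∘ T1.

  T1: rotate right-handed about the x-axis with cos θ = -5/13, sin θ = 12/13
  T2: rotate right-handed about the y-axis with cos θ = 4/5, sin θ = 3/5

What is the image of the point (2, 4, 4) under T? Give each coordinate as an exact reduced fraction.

T(p) = (188/65, -68/13, 34/65)

T1 rotate right-handed about the x-axis with cos θ = -5/13, sin θ = 12/13: (2, 4, 4) → (2, -68/13, 28/13)
T2 rotate right-handed about the y-axis with cos θ = 4/5, sin θ = 3/5: (2, -68/13, 28/13) → (188/65, -68/13, 34/65)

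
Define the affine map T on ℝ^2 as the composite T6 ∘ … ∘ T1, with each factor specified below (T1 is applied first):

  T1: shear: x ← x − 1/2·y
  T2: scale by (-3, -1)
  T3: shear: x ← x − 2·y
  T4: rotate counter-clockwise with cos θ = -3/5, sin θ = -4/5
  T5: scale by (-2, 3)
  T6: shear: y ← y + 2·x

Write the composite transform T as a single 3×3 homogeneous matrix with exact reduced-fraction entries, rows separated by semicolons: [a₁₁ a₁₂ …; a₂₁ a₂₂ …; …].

T1 = [1 -1/2 0; 0 1 0; 0 0 1]
T2·T1 = [-3 3/2 0; 0 -1 0; 0 0 1]
T3·…·T1 = [-3 7/2 0; 0 -1 0; 0 0 1]
T4·…·T1 = [9/5 -29/10 0; 12/5 -11/5 0; 0 0 1]
T5·…·T1 = [-18/5 29/5 0; 36/5 -33/5 0; 0 0 1]
T6·…·T1 = [-18/5 29/5 0; 0 5 0; 0 0 1]

T = [-18/5 29/5 0; 0 5 0; 0 0 1]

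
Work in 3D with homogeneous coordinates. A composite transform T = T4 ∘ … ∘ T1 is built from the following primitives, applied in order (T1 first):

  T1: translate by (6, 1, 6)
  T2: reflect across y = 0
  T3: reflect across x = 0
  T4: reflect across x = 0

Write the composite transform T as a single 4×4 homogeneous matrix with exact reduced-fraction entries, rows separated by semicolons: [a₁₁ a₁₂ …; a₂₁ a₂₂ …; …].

T1 = [1 0 0 6; 0 1 0 1; 0 0 1 6; 0 0 0 1]
T2·T1 = [1 0 0 6; 0 -1 0 -1; 0 0 1 6; 0 0 0 1]
T3·…·T1 = [-1 0 0 -6; 0 -1 0 -1; 0 0 1 6; 0 0 0 1]
T4·…·T1 = [1 0 0 6; 0 -1 0 -1; 0 0 1 6; 0 0 0 1]

T = [1 0 0 6; 0 -1 0 -1; 0 0 1 6; 0 0 0 1]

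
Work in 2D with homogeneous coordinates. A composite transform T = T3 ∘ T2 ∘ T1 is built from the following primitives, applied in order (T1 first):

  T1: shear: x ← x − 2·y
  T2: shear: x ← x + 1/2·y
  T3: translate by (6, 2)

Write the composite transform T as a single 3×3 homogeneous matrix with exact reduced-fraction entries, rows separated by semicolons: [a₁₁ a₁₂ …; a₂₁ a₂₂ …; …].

T1 = [1 -2 0; 0 1 0; 0 0 1]
T2·T1 = [1 -3/2 0; 0 1 0; 0 0 1]
T3·…·T1 = [1 -3/2 6; 0 1 2; 0 0 1]

T = [1 -3/2 6; 0 1 2; 0 0 1]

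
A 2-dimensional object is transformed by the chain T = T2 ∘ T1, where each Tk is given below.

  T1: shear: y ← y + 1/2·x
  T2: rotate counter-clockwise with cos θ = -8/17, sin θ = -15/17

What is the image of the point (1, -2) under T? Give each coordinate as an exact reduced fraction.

T1 shear: y ← y + 1/2·x: (1, -2) → (1, -3/2)
T2 rotate counter-clockwise with cos θ = -8/17, sin θ = -15/17: (1, -3/2) → (-61/34, -3/17)

T(p) = (-61/34, -3/17)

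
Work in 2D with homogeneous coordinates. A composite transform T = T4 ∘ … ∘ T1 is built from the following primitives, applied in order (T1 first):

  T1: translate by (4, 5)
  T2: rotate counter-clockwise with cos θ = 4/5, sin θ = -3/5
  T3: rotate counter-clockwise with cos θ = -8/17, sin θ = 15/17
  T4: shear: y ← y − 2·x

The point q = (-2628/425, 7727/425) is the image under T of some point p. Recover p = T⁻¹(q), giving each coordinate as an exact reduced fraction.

p = (4/5, 2)

T1 = [1 0 4; 0 1 5; 0 0 1]
T2·T1 = [4/5 3/5 31/5; -3/5 4/5 8/5; 0 0 1]
T3·…·T1 = [13/85 -84/85 -368/85; 84/85 13/85 401/85; 0 0 1]
T4·…·T1 = [13/85 -84/85 -368/85; 58/85 181/85 1137/85; 0 0 1]
det M = 1; M⁻¹ = [181/85 84/85 -4; -58/85 13/85 -5; 0 0 1]
M⁻¹ · (-2628/425, 7727/425)ᵀ = (4/5, 2)ᵀ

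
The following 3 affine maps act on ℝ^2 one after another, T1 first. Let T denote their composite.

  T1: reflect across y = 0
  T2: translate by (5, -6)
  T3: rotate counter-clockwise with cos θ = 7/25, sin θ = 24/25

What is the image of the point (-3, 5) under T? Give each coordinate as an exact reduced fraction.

T1 reflect across y = 0: (-3, 5) → (-3, -5)
T2 translate by (5, -6): (-3, -5) → (2, -11)
T3 rotate counter-clockwise with cos θ = 7/25, sin θ = 24/25: (2, -11) → (278/25, -29/25)

T(p) = (278/25, -29/25)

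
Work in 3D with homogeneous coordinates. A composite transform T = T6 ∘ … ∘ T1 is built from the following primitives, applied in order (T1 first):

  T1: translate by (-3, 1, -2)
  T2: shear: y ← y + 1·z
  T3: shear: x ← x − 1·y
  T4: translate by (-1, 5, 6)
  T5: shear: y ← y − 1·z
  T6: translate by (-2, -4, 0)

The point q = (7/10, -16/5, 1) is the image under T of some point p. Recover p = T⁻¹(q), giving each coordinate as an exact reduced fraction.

T1 = [1 0 0 -3; 0 1 0 1; 0 0 1 -2; 0 0 0 1]
T2·T1 = [1 0 0 -3; 0 1 1 -1; 0 0 1 -2; 0 0 0 1]
T3·…·T1 = [1 -1 -1 -2; 0 1 1 -1; 0 0 1 -2; 0 0 0 1]
T4·…·T1 = [1 -1 -1 -3; 0 1 1 4; 0 0 1 4; 0 0 0 1]
T5·…·T1 = [1 -1 -1 -3; 0 1 0 0; 0 0 1 4; 0 0 0 1]
T6·…·T1 = [1 -1 -1 -5; 0 1 0 -4; 0 0 1 4; 0 0 0 1]
det M = 1; M⁻¹ = [1 1 1 5; 0 1 0 4; 0 0 1 -4; 0 0 0 1]
M⁻¹ · (7/10, -16/5, 1)ᵀ = (7/2, 4/5, -3)ᵀ

p = (7/2, 4/5, -3)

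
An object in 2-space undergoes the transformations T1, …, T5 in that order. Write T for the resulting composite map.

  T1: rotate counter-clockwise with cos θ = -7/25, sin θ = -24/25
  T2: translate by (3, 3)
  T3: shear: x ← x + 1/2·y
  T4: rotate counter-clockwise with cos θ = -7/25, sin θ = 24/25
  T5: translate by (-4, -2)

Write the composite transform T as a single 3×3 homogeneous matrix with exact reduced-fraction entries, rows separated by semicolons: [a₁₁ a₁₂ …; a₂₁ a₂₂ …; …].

T1 = [-7/25 24/25 0; -24/25 -7/25 0; 0 0 1]
T2·T1 = [-7/25 24/25 3; -24/25 -7/25 3; 0 0 1]
T3·…·T1 = [-19/25 41/50 9/2; -24/25 -7/25 3; 0 0 1]
T4·…·T1 = [709/625 49/1250 -207/50; -288/625 541/625 87/25; 0 0 1]
T5·…·T1 = [709/625 49/1250 -407/50; -288/625 541/625 37/25; 0 0 1]

T = [709/625 49/1250 -407/50; -288/625 541/625 37/25; 0 0 1]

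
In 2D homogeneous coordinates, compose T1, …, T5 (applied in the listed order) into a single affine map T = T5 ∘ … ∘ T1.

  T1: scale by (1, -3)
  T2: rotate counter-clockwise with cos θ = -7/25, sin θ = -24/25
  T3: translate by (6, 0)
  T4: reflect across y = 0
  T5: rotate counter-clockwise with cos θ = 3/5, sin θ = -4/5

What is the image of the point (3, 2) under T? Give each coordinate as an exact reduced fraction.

T(p) = (3/5, 6/5)

T1 scale by (1, -3): (3, 2) → (3, -6)
T2 rotate counter-clockwise with cos θ = -7/25, sin θ = -24/25: (3, -6) → (-33/5, -6/5)
T3 translate by (6, 0): (-33/5, -6/5) → (-3/5, -6/5)
T4 reflect across y = 0: (-3/5, -6/5) → (-3/5, 6/5)
T5 rotate counter-clockwise with cos θ = 3/5, sin θ = -4/5: (-3/5, 6/5) → (3/5, 6/5)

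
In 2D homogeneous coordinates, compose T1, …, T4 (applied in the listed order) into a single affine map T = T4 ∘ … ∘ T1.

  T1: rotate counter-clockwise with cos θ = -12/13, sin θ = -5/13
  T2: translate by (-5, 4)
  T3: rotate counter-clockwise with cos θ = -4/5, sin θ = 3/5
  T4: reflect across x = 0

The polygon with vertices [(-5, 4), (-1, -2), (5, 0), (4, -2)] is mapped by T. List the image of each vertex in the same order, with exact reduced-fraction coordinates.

image vertices: (147/65, -71/65), (-9/65, -513/65), (-419/65, -483/65), (-324/65, -593/65)

T1 rotate counter-clockwise with cos θ = -12/13, sin θ = -5/13: (-5, 4) → (80/13, -23/13); (-1, -2) → (2/13, 29/13); (5, 0) → (-60/13, -25/13); (4, -2) → (-58/13, 4/13)
T2 translate by (-5, 4): (80/13, -23/13) → (15/13, 29/13); (2/13, 29/13) → (-63/13, 81/13); (-60/13, -25/13) → (-125/13, 27/13); (-58/13, 4/13) → (-123/13, 56/13)
T3 rotate counter-clockwise with cos θ = -4/5, sin θ = 3/5: (15/13, 29/13) → (-147/65, -71/65); (-63/13, 81/13) → (9/65, -513/65); (-125/13, 27/13) → (419/65, -483/65); (-123/13, 56/13) → (324/65, -593/65)
T4 reflect across x = 0: (-147/65, -71/65) → (147/65, -71/65); (9/65, -513/65) → (-9/65, -513/65); (419/65, -483/65) → (-419/65, -483/65); (324/65, -593/65) → (-324/65, -593/65)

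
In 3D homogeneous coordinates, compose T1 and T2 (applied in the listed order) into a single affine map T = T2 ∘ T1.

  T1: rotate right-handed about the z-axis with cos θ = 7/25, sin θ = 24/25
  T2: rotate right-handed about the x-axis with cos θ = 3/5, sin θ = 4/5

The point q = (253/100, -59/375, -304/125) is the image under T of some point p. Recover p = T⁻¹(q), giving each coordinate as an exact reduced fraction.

p = (-5/4, -3, -4/3)

T1 = [7/25 -24/25 0 0; 24/25 7/25 0 0; 0 0 1 0; 0 0 0 1]
T2·T1 = [7/25 -24/25 0 0; 72/125 21/125 -4/5 0; 96/125 28/125 3/5 0; 0 0 0 1]
det M = 1; M⁻¹ = [7/25 72/125 96/125 0; -24/25 21/125 28/125 0; 0 -4/5 3/5 0; 0 0 0 1]
M⁻¹ · (253/100, -59/375, -304/125)ᵀ = (-5/4, -3, -4/3)ᵀ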